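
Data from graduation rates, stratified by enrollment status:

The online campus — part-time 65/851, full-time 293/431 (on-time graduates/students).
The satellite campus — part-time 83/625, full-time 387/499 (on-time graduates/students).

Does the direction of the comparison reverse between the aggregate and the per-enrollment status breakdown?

No

Part-time: the online campus 65/851 = 7.6%, the satellite campus 83/625 = 13.3% → the satellite campus
Full-time: the online campus 293/431 = 68.0%, the satellite campus 387/499 = 77.6% → the satellite campus
Overall: the online campus 358/1282 = 27.9%, the satellite campus 470/1124 = 41.8% → the satellite campus
The satellite campus wins overall and in every enrollment group — no reversal.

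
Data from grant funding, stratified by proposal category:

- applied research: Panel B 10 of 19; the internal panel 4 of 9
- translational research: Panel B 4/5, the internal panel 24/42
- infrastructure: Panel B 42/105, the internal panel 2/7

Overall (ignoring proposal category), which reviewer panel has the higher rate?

the internal panel

Applied research: Panel B 10/19 = 52.6%, the internal panel 4/9 = 44.4% → Panel B
Translational research: Panel B 4/5 = 80.0%, the internal panel 24/42 = 57.1% → Panel B
Infrastructure: Panel B 42/105 = 40.0%, the internal panel 2/7 = 28.6% → Panel B
Overall: Panel B 56/129 = 43.4%, the internal panel 30/58 = 51.7% → the internal panel
(Panel B wins every proposal group but the internal panel wins overall — Panel B's proposals skew toward the low-rate infrastructure group.)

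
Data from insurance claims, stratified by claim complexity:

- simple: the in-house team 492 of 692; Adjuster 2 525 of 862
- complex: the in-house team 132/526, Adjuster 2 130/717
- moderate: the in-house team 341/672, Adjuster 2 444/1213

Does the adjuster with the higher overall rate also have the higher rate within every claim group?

Simple: the in-house team 492/692 = 71.1%, Adjuster 2 525/862 = 60.9% → the in-house team
Complex: the in-house team 132/526 = 25.1%, Adjuster 2 130/717 = 18.1% → the in-house team
Moderate: the in-house team 341/672 = 50.7%, Adjuster 2 444/1213 = 36.6% → the in-house team
Overall: the in-house team 965/1890 = 51.1%, Adjuster 2 1099/2792 = 39.4% → the in-house team
The in-house team wins overall and in every claim group — no reversal.

Yes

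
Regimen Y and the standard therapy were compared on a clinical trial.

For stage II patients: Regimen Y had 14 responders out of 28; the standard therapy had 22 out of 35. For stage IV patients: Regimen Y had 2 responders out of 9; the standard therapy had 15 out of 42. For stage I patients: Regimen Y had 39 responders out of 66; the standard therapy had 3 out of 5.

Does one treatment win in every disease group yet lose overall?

Stage II: Regimen Y 14/28 = 50.0%, the standard therapy 22/35 = 62.9% → the standard therapy
Stage IV: Regimen Y 2/9 = 22.2%, the standard therapy 15/42 = 35.7% → the standard therapy
Stage I: Regimen Y 39/66 = 59.1%, the standard therapy 3/5 = 60.0% → the standard therapy
Overall: Regimen Y 55/103 = 53.4%, the standard therapy 40/82 = 48.8% → Regimen Y
The standard therapy wins each disease group but Regimen Y wins overall — the comparison reverses. The standard therapy's patients skew toward stage IV, which has a lower base rate.

Yes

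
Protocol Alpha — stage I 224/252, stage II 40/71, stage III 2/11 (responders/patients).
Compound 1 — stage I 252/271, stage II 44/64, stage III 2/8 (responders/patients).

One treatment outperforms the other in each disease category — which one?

Stage I: Protocol Alpha 224/252 = 88.9%, Compound 1 252/271 = 93.0% → Compound 1
Stage II: Protocol Alpha 40/71 = 56.3%, Compound 1 44/64 = 68.8% → Compound 1
Stage III: Protocol Alpha 2/11 = 18.2%, Compound 1 2/8 = 25.0% → Compound 1
Compound 1 has the higher rate in all 3 groups.

Compound 1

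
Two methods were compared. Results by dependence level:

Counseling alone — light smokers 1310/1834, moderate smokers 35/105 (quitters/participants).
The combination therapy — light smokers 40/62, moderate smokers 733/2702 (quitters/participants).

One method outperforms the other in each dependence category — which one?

Light smokers: counseling alone 1310/1834 = 71.4%, the combination therapy 40/62 = 64.5% → counseling alone
Moderate smokers: counseling alone 35/105 = 33.3%, the combination therapy 733/2702 = 27.1% → counseling alone
Counseling alone has the higher rate in both groups.

counseling alone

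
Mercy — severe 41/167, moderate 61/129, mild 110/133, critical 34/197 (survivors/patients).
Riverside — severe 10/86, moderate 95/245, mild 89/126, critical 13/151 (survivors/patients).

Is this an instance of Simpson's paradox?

No

Severe: Mercy 41/167 = 24.6%, Riverside 10/86 = 11.6% → Mercy
Moderate: Mercy 61/129 = 47.3%, Riverside 95/245 = 38.8% → Mercy
Mild: Mercy 110/133 = 82.7%, Riverside 89/126 = 70.6% → Mercy
Critical: Mercy 34/197 = 17.3%, Riverside 13/151 = 8.6% → Mercy
Overall: Mercy 246/626 = 39.3%, Riverside 207/608 = 34.0% → Mercy
Mercy wins overall and in every case group — no reversal.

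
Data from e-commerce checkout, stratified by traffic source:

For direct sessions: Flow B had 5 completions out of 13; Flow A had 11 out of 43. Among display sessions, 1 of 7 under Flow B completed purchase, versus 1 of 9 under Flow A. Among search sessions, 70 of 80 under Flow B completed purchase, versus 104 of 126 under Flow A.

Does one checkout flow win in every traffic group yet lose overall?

No

Direct: Flow B 5/13 = 38.5%, Flow A 11/43 = 25.6% → Flow B
Display: Flow B 1/7 = 14.3%, Flow A 1/9 = 11.1% → Flow B
Search: Flow B 70/80 = 87.5%, Flow A 104/126 = 82.5% → Flow B
Overall: Flow B 76/100 = 76.0%, Flow A 116/178 = 65.2% → Flow B
Flow B wins overall and in every traffic group — no reversal.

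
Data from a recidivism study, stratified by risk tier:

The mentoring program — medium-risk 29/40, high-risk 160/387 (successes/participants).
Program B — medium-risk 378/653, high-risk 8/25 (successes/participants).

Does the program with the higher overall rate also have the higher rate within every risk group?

No

Medium-risk: the mentoring program 29/40 = 72.5%, Program B 378/653 = 57.9% → the mentoring program
High-risk: the mentoring program 160/387 = 41.3%, Program B 8/25 = 32.0% → the mentoring program
Overall: the mentoring program 189/427 = 44.3%, Program B 386/678 = 56.9% → Program B
The mentoring program wins each risk group but Program B wins overall — the comparison reverses. The mentoring program's participants skew toward high-risk, which has a lower base rate.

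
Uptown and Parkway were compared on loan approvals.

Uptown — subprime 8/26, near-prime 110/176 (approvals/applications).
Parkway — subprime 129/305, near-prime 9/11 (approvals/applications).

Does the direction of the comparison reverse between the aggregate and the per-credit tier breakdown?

Yes

Subprime: Uptown 8/26 = 30.8%, Parkway 129/305 = 42.3% → Parkway
Near-prime: Uptown 110/176 = 62.5%, Parkway 9/11 = 81.8% → Parkway
Overall: Uptown 118/202 = 58.4%, Parkway 138/316 = 43.7% → Uptown
Parkway wins each credit group but Uptown wins overall — the comparison reverses. Parkway's applications skew toward subprime, which has a lower base rate.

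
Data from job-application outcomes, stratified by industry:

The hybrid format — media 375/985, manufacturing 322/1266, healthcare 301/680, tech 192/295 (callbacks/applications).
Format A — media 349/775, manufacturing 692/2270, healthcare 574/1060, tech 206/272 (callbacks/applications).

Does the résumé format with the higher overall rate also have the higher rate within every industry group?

Yes

Media: the hybrid format 375/985 = 38.1%, Format A 349/775 = 45.0% → Format A
Manufacturing: the hybrid format 322/1266 = 25.4%, Format A 692/2270 = 30.5% → Format A
Healthcare: the hybrid format 301/680 = 44.3%, Format A 574/1060 = 54.2% → Format A
Tech: the hybrid format 192/295 = 65.1%, Format A 206/272 = 75.7% → Format A
Overall: the hybrid format 1190/3226 = 36.9%, Format A 1821/4377 = 41.6% → Format A
Format A wins overall and in every industry group — no reversal.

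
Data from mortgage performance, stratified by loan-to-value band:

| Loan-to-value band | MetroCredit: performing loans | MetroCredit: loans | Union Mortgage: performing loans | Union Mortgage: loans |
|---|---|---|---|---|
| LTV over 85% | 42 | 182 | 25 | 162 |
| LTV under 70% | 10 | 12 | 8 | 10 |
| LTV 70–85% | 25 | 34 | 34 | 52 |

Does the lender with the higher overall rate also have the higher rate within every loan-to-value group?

LTV over 85%: MetroCredit 42/182 = 23.1%, Union Mortgage 25/162 = 15.4% → MetroCredit
LTV under 70%: MetroCredit 10/12 = 83.3%, Union Mortgage 8/10 = 80.0% → MetroCredit
LTV 70–85%: MetroCredit 25/34 = 73.5%, Union Mortgage 34/52 = 65.4% → MetroCredit
Overall: MetroCredit 77/228 = 33.8%, Union Mortgage 67/224 = 29.9% → MetroCredit
MetroCredit wins overall and in every loan-to-value group — no reversal.

Yes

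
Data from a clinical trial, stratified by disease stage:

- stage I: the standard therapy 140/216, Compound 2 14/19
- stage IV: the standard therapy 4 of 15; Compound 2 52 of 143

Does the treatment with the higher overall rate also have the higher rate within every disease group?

No

Stage I: the standard therapy 140/216 = 64.8%, Compound 2 14/19 = 73.7% → Compound 2
Stage IV: the standard therapy 4/15 = 26.7%, Compound 2 52/143 = 36.4% → Compound 2
Overall: the standard therapy 144/231 = 62.3%, Compound 2 66/162 = 40.7% → the standard therapy
Compound 2 wins each disease group but the standard therapy wins overall — the comparison reverses. Compound 2's patients skew toward stage IV, which has a lower base rate.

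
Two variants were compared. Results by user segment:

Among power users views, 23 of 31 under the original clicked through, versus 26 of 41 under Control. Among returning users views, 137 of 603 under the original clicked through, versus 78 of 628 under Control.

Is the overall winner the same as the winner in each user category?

Yes

Power users: the original 23/31 = 74.2%, Control 26/41 = 63.4% → the original
Returning users: the original 137/603 = 22.7%, Control 78/628 = 12.4% → the original
Overall: the original 160/634 = 25.2%, Control 104/669 = 15.5% → the original
The original wins overall and in every user group — no reversal.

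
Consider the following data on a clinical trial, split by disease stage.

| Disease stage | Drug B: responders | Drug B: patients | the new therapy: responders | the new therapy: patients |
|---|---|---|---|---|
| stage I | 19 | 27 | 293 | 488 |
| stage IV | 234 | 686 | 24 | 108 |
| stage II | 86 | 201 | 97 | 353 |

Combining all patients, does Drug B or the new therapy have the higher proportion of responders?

Stage I: Drug B 19/27 = 70.4%, the new therapy 293/488 = 60.0% → Drug B
Stage IV: Drug B 234/686 = 34.1%, the new therapy 24/108 = 22.2% → Drug B
Stage II: Drug B 86/201 = 42.8%, the new therapy 97/353 = 27.5% → Drug B
Overall: Drug B 339/914 = 37.1%, the new therapy 414/949 = 43.6% → the new therapy
(Drug B wins every disease group but the new therapy wins overall — Drug B's patients skew toward the low-rate stage IV group.)

the new therapy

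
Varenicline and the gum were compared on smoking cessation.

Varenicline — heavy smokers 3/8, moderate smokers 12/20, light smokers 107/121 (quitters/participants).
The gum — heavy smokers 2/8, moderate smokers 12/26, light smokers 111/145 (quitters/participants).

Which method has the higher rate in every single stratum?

varenicline

Heavy smokers: varenicline 3/8 = 37.5%, the gum 2/8 = 25.0% → varenicline
Moderate smokers: varenicline 12/20 = 60.0%, the gum 12/26 = 46.2% → varenicline
Light smokers: varenicline 107/121 = 88.4%, the gum 111/145 = 76.6% → varenicline
Varenicline has the higher rate in all 3 groups.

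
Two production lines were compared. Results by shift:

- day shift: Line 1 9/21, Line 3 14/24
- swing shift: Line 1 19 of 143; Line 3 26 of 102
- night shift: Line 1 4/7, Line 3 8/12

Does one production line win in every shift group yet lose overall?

Day shift: Line 1 9/21 = 42.9%, Line 3 14/24 = 58.3% → Line 3
Swing shift: Line 1 19/143 = 13.3%, Line 3 26/102 = 25.5% → Line 3
Night shift: Line 1 4/7 = 57.1%, Line 3 8/12 = 66.7% → Line 3
Overall: Line 1 32/171 = 18.7%, Line 3 48/138 = 34.8% → Line 3
Line 3 wins overall and in every shift group — no reversal.

No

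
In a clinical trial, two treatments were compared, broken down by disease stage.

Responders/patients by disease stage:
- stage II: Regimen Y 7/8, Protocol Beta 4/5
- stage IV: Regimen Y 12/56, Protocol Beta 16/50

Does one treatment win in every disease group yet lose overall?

No

Stage II: Regimen Y 7/8 = 87.5%, Protocol Beta 4/5 = 80.0% → Regimen Y
Stage IV: Regimen Y 12/56 = 21.4%, Protocol Beta 16/50 = 32.0% → Protocol Beta
Overall: Regimen Y 19/64 = 29.7%, Protocol Beta 20/55 = 36.4% → Protocol Beta
Neither sweeps: Regimen Y wins 1 of 2 groups, Protocol Beta wins 1. Protocol Beta wins overall but not every group — no Simpson reversal.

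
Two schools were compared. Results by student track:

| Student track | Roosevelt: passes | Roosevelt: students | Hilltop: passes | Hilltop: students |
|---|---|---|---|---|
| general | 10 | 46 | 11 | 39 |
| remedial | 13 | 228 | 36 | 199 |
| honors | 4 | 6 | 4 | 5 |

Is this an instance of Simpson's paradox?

No

General: Roosevelt 10/46 = 21.7%, Hilltop 11/39 = 28.2% → Hilltop
Remedial: Roosevelt 13/228 = 5.7%, Hilltop 36/199 = 18.1% → Hilltop
Honors: Roosevelt 4/6 = 66.7%, Hilltop 4/5 = 80.0% → Hilltop
Overall: Roosevelt 27/280 = 9.6%, Hilltop 51/243 = 21.0% → Hilltop
Hilltop wins overall and in every student group — no reversal.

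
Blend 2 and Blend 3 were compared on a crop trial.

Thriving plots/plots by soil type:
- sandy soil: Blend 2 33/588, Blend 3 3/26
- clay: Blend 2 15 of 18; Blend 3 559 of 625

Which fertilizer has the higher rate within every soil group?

Sandy soil: Blend 2 33/588 = 5.6%, Blend 3 3/26 = 11.5% → Blend 3
Clay: Blend 2 15/18 = 83.3%, Blend 3 559/625 = 89.4% → Blend 3
Blend 3 has the higher rate in both groups.

Blend 3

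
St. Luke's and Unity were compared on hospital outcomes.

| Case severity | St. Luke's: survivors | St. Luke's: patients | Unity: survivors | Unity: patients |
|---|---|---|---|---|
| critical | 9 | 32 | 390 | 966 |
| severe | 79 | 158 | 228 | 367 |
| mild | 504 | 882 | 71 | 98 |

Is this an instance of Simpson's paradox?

Yes

Critical: St. Luke's 9/32 = 28.1%, Unity 390/966 = 40.4% → Unity
Severe: St. Luke's 79/158 = 50.0%, Unity 228/367 = 62.1% → Unity
Mild: St. Luke's 504/882 = 57.1%, Unity 71/98 = 72.4% → Unity
Overall: St. Luke's 592/1072 = 55.2%, Unity 689/1431 = 48.1% → St. Luke's
Unity wins each case group but St. Luke's wins overall — the comparison reverses. Unity's patients skew toward critical, which has a lower base rate.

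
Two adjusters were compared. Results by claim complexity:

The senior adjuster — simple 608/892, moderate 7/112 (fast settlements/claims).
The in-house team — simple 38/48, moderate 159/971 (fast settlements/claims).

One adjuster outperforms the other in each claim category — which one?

the in-house team

Simple: the senior adjuster 608/892 = 68.2%, the in-house team 38/48 = 79.2% → the in-house team
Moderate: the senior adjuster 7/112 = 6.2%, the in-house team 159/971 = 16.4% → the in-house team
The in-house team has the higher rate in both groups.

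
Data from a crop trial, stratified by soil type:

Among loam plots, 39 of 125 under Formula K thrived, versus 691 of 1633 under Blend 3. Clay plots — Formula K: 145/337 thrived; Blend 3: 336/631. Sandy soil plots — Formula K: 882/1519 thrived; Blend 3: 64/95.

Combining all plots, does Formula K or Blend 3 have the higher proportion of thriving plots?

Formula K

Loam: Formula K 39/125 = 31.2%, Blend 3 691/1633 = 42.3% → Blend 3
Clay: Formula K 145/337 = 43.0%, Blend 3 336/631 = 53.2% → Blend 3
Sandy soil: Formula K 882/1519 = 58.1%, Blend 3 64/95 = 67.4% → Blend 3
Overall: Formula K 1066/1981 = 53.8%, Blend 3 1091/2359 = 46.2% → Formula K
(Blend 3 wins every soil group but Formula K wins overall — Blend 3's plots skew toward the low-rate loam group.)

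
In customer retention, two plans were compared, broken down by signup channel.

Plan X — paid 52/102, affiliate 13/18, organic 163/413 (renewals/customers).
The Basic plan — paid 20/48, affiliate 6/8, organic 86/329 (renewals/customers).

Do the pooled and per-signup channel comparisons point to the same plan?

Paid: Plan X 52/102 = 51.0%, the Basic plan 20/48 = 41.7% → Plan X
Affiliate: Plan X 13/18 = 72.2%, the Basic plan 6/8 = 75.0% → the Basic plan
Organic: Plan X 163/413 = 39.5%, the Basic plan 86/329 = 26.1% → Plan X
Overall: Plan X 228/533 = 42.8%, the Basic plan 112/385 = 29.1% → Plan X
Neither sweeps: Plan X wins 2 of 3 groups, the Basic plan wins 1. Plan X wins overall but not every group — no Simpson reversal.

No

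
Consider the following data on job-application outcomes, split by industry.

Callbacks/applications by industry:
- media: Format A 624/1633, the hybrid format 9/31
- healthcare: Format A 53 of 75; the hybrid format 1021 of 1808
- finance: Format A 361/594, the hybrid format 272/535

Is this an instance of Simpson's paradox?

Yes

Media: Format A 624/1633 = 38.2%, the hybrid format 9/31 = 29.0% → Format A
Healthcare: Format A 53/75 = 70.7%, the hybrid format 1021/1808 = 56.5% → Format A
Finance: Format A 361/594 = 60.8%, the hybrid format 272/535 = 50.8% → Format A
Overall: Format A 1038/2302 = 45.1%, the hybrid format 1302/2374 = 54.8% → the hybrid format
Format A wins each industry group but the hybrid format wins overall — the comparison reverses. Format A's applications skew toward media, which has a lower base rate.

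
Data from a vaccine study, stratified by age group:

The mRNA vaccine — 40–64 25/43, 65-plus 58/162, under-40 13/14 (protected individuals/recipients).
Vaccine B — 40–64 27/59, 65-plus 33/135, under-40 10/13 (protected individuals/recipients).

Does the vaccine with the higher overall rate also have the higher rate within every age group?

40–64: the mRNA vaccine 25/43 = 58.1%, Vaccine B 27/59 = 45.8% → the mRNA vaccine
65-plus: the mRNA vaccine 58/162 = 35.8%, Vaccine B 33/135 = 24.4% → the mRNA vaccine
Under-40: the mRNA vaccine 13/14 = 92.9%, Vaccine B 10/13 = 76.9% → the mRNA vaccine
Overall: the mRNA vaccine 96/219 = 43.8%, Vaccine B 70/207 = 33.8% → the mRNA vaccine
The mRNA vaccine wins overall and in every age group — no reversal.

Yes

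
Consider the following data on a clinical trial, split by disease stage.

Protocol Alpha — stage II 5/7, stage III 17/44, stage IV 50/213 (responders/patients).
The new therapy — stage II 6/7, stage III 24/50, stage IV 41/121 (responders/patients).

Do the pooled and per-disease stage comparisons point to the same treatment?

Yes

Stage II: Protocol Alpha 5/7 = 71.4%, the new therapy 6/7 = 85.7% → the new therapy
Stage III: Protocol Alpha 17/44 = 38.6%, the new therapy 24/50 = 48.0% → the new therapy
Stage IV: Protocol Alpha 50/213 = 23.5%, the new therapy 41/121 = 33.9% → the new therapy
Overall: Protocol Alpha 72/264 = 27.3%, the new therapy 71/178 = 39.9% → the new therapy
The new therapy wins overall and in every disease group — no reversal.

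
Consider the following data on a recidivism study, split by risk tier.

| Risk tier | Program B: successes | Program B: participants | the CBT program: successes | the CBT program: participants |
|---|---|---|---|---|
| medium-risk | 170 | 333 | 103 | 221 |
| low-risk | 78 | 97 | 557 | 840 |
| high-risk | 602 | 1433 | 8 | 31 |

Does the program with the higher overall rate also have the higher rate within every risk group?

Medium-risk: Program B 170/333 = 51.1%, the CBT program 103/221 = 46.6% → Program B
Low-risk: Program B 78/97 = 80.4%, the CBT program 557/840 = 66.3% → Program B
High-risk: Program B 602/1433 = 42.0%, the CBT program 8/31 = 25.8% → Program B
Overall: Program B 850/1863 = 45.6%, the CBT program 668/1092 = 61.2% → the CBT program
Program B wins each risk group but the CBT program wins overall — the comparison reverses. Program B's participants skew toward high-risk, which has a lower base rate.

No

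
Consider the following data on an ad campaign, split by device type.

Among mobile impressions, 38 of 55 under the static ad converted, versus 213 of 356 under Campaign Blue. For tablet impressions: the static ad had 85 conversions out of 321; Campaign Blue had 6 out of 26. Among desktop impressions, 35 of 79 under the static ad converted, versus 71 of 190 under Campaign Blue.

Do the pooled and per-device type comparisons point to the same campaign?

No

Mobile: the static ad 38/55 = 69.1%, Campaign Blue 213/356 = 59.8% → the static ad
Tablet: the static ad 85/321 = 26.5%, Campaign Blue 6/26 = 23.1% → the static ad
Desktop: the static ad 35/79 = 44.3%, Campaign Blue 71/190 = 37.4% → the static ad
Overall: the static ad 158/455 = 34.7%, Campaign Blue 290/572 = 50.7% → Campaign Blue
The static ad wins each device group but Campaign Blue wins overall — the comparison reverses. The static ad's impressions skew toward tablet, which has a lower base rate.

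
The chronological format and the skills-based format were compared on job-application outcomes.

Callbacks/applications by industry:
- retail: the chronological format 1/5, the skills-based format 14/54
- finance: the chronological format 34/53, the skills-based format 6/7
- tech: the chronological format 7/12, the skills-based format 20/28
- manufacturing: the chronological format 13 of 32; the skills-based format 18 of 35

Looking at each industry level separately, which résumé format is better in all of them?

the skills-based format

Retail: the chronological format 1/5 = 20.0%, the skills-based format 14/54 = 25.9% → the skills-based format
Finance: the chronological format 34/53 = 64.2%, the skills-based format 6/7 = 85.7% → the skills-based format
Tech: the chronological format 7/12 = 58.3%, the skills-based format 20/28 = 71.4% → the skills-based format
Manufacturing: the chronological format 13/32 = 40.6%, the skills-based format 18/35 = 51.4% → the skills-based format
The skills-based format has the higher rate in all 4 groups.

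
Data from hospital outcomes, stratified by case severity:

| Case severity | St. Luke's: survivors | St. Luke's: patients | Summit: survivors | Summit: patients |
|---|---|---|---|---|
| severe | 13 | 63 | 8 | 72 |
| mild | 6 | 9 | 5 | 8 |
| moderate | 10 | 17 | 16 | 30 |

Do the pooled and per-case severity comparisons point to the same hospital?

Severe: St. Luke's 13/63 = 20.6%, Summit 8/72 = 11.1% → St. Luke's
Mild: St. Luke's 6/9 = 66.7%, Summit 5/8 = 62.5% → St. Luke's
Moderate: St. Luke's 10/17 = 58.8%, Summit 16/30 = 53.3% → St. Luke's
Overall: St. Luke's 29/89 = 32.6%, Summit 29/110 = 26.4% → St. Luke's
St. Luke's wins overall and in every case group — no reversal.

Yes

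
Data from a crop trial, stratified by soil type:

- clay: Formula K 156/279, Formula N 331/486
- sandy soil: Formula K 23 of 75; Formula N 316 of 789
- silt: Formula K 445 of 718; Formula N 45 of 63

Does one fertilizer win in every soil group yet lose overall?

Yes

Clay: Formula K 156/279 = 55.9%, Formula N 331/486 = 68.1% → Formula N
Sandy soil: Formula K 23/75 = 30.7%, Formula N 316/789 = 40.1% → Formula N
Silt: Formula K 445/718 = 62.0%, Formula N 45/63 = 71.4% → Formula N
Overall: Formula K 624/1072 = 58.2%, Formula N 692/1338 = 51.7% → Formula K
Formula N wins each soil group but Formula K wins overall — the comparison reverses. Formula N's plots skew toward sandy soil, which has a lower base rate.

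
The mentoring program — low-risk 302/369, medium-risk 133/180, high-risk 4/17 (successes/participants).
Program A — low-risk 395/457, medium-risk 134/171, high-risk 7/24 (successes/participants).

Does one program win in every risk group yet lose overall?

Low-risk: the mentoring program 302/369 = 81.8%, Program A 395/457 = 86.4% → Program A
Medium-risk: the mentoring program 133/180 = 73.9%, Program A 134/171 = 78.4% → Program A
High-risk: the mentoring program 4/17 = 23.5%, Program A 7/24 = 29.2% → Program A
Overall: the mentoring program 439/566 = 77.6%, Program A 536/652 = 82.2% → Program A
Program A wins overall and in every risk group — no reversal.

No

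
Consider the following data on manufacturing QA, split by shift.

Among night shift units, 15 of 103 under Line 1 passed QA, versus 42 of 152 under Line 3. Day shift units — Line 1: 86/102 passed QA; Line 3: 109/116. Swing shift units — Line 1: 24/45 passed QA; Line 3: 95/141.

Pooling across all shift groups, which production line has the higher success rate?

Night shift: Line 1 15/103 = 14.6%, Line 3 42/152 = 27.6% → Line 3
Day shift: Line 1 86/102 = 84.3%, Line 3 109/116 = 94.0% → Line 3
Swing shift: Line 1 24/45 = 53.3%, Line 3 95/141 = 67.4% → Line 3
Overall: Line 1 125/250 = 50.0%, Line 3 246/409 = 60.1% → Line 3

Line 3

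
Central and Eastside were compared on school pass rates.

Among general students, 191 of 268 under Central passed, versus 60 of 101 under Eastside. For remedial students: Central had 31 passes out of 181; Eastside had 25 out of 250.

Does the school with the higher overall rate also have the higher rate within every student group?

Yes

General: Central 191/268 = 71.3%, Eastside 60/101 = 59.4% → Central
Remedial: Central 31/181 = 17.1%, Eastside 25/250 = 10.0% → Central
Overall: Central 222/449 = 49.4%, Eastside 85/351 = 24.2% → Central
Central wins overall and in every student group — no reversal.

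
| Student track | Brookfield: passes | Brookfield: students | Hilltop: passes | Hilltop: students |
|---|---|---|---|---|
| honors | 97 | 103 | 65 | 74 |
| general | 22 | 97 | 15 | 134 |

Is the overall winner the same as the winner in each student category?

Yes

Honors: Brookfield 97/103 = 94.2%, Hilltop 65/74 = 87.8% → Brookfield
General: Brookfield 22/97 = 22.7%, Hilltop 15/134 = 11.2% → Brookfield
Overall: Brookfield 119/200 = 59.5%, Hilltop 80/208 = 38.5% → Brookfield
Brookfield wins overall and in every student group — no reversal.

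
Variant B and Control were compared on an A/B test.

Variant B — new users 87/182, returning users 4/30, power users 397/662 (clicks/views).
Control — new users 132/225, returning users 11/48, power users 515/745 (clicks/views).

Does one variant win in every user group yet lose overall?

New users: Variant B 87/182 = 47.8%, Control 132/225 = 58.7% → Control
Returning users: Variant B 4/30 = 13.3%, Control 11/48 = 22.9% → Control
Power users: Variant B 397/662 = 60.0%, Control 515/745 = 69.1% → Control
Overall: Variant B 488/874 = 55.8%, Control 658/1018 = 64.6% → Control
Control wins overall and in every user group — no reversal.

No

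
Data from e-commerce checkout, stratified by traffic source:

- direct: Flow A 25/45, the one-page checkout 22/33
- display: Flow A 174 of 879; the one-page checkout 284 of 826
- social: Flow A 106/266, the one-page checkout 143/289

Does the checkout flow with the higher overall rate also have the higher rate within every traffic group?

Direct: Flow A 25/45 = 55.6%, the one-page checkout 22/33 = 66.7% → the one-page checkout
Display: Flow A 174/879 = 19.8%, the one-page checkout 284/826 = 34.4% → the one-page checkout
Social: Flow A 106/266 = 39.8%, the one-page checkout 143/289 = 49.5% → the one-page checkout
Overall: Flow A 305/1190 = 25.6%, the one-page checkout 449/1148 = 39.1% → the one-page checkout
The one-page checkout wins overall and in every traffic group — no reversal.

Yes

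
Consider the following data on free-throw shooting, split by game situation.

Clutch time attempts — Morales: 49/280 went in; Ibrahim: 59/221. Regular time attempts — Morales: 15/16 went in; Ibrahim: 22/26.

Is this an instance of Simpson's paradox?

No

Clutch time: Morales 49/280 = 17.5%, Ibrahim 59/221 = 26.7% → Ibrahim
Regular time: Morales 15/16 = 93.8%, Ibrahim 22/26 = 84.6% → Morales
Overall: Morales 64/296 = 21.6%, Ibrahim 81/247 = 32.8% → Ibrahim
Neither sweeps: Morales wins 1 of 2 groups, Ibrahim wins 1. Ibrahim wins overall but not every group — no Simpson reversal.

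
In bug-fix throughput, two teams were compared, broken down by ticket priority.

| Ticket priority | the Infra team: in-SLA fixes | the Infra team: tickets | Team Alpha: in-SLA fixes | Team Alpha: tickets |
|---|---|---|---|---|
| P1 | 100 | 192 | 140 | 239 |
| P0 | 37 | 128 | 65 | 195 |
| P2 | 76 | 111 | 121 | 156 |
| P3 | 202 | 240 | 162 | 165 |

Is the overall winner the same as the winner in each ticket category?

Yes

P1: the Infra team 100/192 = 52.1%, Team Alpha 140/239 = 58.6% → Team Alpha
P0: the Infra team 37/128 = 28.9%, Team Alpha 65/195 = 33.3% → Team Alpha
P2: the Infra team 76/111 = 68.5%, Team Alpha 121/156 = 77.6% → Team Alpha
P3: the Infra team 202/240 = 84.2%, Team Alpha 162/165 = 98.2% → Team Alpha
Overall: the Infra team 415/671 = 61.8%, Team Alpha 488/755 = 64.6% → Team Alpha
Team Alpha wins overall and in every ticket group — no reversal.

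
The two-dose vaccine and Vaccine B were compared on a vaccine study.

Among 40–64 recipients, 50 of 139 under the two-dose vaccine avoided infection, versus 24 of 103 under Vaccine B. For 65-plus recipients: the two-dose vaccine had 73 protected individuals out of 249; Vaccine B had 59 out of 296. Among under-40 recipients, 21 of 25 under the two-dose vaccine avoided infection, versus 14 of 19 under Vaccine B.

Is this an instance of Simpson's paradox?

40–64: the two-dose vaccine 50/139 = 36.0%, Vaccine B 24/103 = 23.3% → the two-dose vaccine
65-plus: the two-dose vaccine 73/249 = 29.3%, Vaccine B 59/296 = 19.9% → the two-dose vaccine
Under-40: the two-dose vaccine 21/25 = 84.0%, Vaccine B 14/19 = 73.7% → the two-dose vaccine
Overall: the two-dose vaccine 144/413 = 34.9%, Vaccine B 97/418 = 23.2% → the two-dose vaccine
The two-dose vaccine wins overall and in every age group — no reversal.

No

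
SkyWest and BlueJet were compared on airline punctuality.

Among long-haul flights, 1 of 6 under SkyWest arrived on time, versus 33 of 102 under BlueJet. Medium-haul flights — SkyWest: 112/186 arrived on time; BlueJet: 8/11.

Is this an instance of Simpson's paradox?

Long-haul: SkyWest 1/6 = 16.7%, BlueJet 33/102 = 32.4% → BlueJet
Medium-haul: SkyWest 112/186 = 60.2%, BlueJet 8/11 = 72.7% → BlueJet
Overall: SkyWest 113/192 = 58.9%, BlueJet 41/113 = 36.3% → SkyWest
BlueJet wins each route group but SkyWest wins overall — the comparison reverses. BlueJet's flights skew toward long-haul, which has a lower base rate.

Yes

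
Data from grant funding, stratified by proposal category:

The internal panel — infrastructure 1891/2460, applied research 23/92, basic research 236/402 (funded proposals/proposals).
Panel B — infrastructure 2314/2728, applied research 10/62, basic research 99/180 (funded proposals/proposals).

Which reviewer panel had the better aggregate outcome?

Infrastructure: the internal panel 1891/2460 = 76.9%, Panel B 2314/2728 = 84.8% → Panel B
Applied research: the internal panel 23/92 = 25.0%, Panel B 10/62 = 16.1% → the internal panel
Basic research: the internal panel 236/402 = 58.7%, Panel B 99/180 = 55.0% → the internal panel
Overall: the internal panel 2150/2954 = 72.8%, Panel B 2423/2970 = 81.6% → Panel B
(Neither sweeps every proposal group, but Panel B has the higher pooled rate.)

Panel B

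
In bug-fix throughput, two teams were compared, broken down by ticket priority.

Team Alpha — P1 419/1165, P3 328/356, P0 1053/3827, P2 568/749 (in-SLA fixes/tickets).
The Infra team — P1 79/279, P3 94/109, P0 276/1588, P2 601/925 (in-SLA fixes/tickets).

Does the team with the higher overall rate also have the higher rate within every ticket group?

Yes

P1: Team Alpha 419/1165 = 36.0%, the Infra team 79/279 = 28.3% → Team Alpha
P3: Team Alpha 328/356 = 92.1%, the Infra team 94/109 = 86.2% → Team Alpha
P0: Team Alpha 1053/3827 = 27.5%, the Infra team 276/1588 = 17.4% → Team Alpha
P2: Team Alpha 568/749 = 75.8%, the Infra team 601/925 = 65.0% → Team Alpha
Overall: Team Alpha 2368/6097 = 38.8%, the Infra team 1050/2901 = 36.2% → Team Alpha
Team Alpha wins overall and in every ticket group — no reversal.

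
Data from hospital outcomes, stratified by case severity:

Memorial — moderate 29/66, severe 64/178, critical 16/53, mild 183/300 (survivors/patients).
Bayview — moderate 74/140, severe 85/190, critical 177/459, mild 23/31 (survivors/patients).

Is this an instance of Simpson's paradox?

Moderate: Memorial 29/66 = 43.9%, Bayview 74/140 = 52.9% → Bayview
Severe: Memorial 64/178 = 36.0%, Bayview 85/190 = 44.7% → Bayview
Critical: Memorial 16/53 = 30.2%, Bayview 177/459 = 38.6% → Bayview
Mild: Memorial 183/300 = 61.0%, Bayview 23/31 = 74.2% → Bayview
Overall: Memorial 292/597 = 48.9%, Bayview 359/820 = 43.8% → Memorial
Bayview wins each case group but Memorial wins overall — the comparison reverses. Bayview's patients skew toward critical, which has a lower base rate.

Yes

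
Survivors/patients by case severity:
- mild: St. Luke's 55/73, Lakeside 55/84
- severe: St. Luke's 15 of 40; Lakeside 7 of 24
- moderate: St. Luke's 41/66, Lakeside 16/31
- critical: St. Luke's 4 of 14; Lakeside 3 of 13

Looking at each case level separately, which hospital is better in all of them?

St. Luke's

Mild: St. Luke's 55/73 = 75.3%, Lakeside 55/84 = 65.5% → St. Luke's
Severe: St. Luke's 15/40 = 37.5%, Lakeside 7/24 = 29.2% → St. Luke's
Moderate: St. Luke's 41/66 = 62.1%, Lakeside 16/31 = 51.6% → St. Luke's
Critical: St. Luke's 4/14 = 28.6%, Lakeside 3/13 = 23.1% → St. Luke's
St. Luke's has the higher rate in all 4 groups.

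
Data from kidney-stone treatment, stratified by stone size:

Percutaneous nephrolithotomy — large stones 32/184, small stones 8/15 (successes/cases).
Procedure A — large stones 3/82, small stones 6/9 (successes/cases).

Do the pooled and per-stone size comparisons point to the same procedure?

Large stones: percutaneous nephrolithotomy 32/184 = 17.4%, Procedure A 3/82 = 3.7% → percutaneous nephrolithotomy
Small stones: percutaneous nephrolithotomy 8/15 = 53.3%, Procedure A 6/9 = 66.7% → Procedure A
Overall: percutaneous nephrolithotomy 40/199 = 20.1%, Procedure A 9/91 = 9.9% → percutaneous nephrolithotomy
Neither sweeps: percutaneous nephrolithotomy wins 1 of 2 groups, Procedure A wins 1. Percutaneous nephrolithotomy wins overall but not every group — no Simpson reversal.

No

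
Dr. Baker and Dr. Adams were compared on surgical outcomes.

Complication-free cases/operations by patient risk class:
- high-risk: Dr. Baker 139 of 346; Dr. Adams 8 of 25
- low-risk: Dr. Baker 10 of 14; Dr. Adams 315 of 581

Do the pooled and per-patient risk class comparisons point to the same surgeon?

High-risk: Dr. Baker 139/346 = 40.2%, Dr. Adams 8/25 = 32.0% → Dr. Baker
Low-risk: Dr. Baker 10/14 = 71.4%, Dr. Adams 315/581 = 54.2% → Dr. Baker
Overall: Dr. Baker 149/360 = 41.4%, Dr. Adams 323/606 = 53.3% → Dr. Adams
Dr. Baker wins each patient risk group but Dr. Adams wins overall — the comparison reverses. Dr. Baker's operations skew toward high-risk, which has a lower base rate.

No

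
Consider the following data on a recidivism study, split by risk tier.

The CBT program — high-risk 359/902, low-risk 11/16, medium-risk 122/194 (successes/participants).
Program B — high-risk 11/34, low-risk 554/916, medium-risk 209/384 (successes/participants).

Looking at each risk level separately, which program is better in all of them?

High-risk: the CBT program 359/902 = 39.8%, Program B 11/34 = 32.4% → the CBT program
Low-risk: the CBT program 11/16 = 68.8%, Program B 554/916 = 60.5% → the CBT program
Medium-risk: the CBT program 122/194 = 62.9%, Program B 209/384 = 54.4% → the CBT program
The CBT program has the higher rate in all 3 groups.

the CBT program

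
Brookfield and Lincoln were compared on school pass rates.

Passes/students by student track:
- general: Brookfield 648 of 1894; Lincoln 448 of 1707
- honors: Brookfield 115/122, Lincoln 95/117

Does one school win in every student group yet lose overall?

No

General: Brookfield 648/1894 = 34.2%, Lincoln 448/1707 = 26.2% → Brookfield
Honors: Brookfield 115/122 = 94.3%, Lincoln 95/117 = 81.2% → Brookfield
Overall: Brookfield 763/2016 = 37.8%, Lincoln 543/1824 = 29.8% → Brookfield
Brookfield wins overall and in every student group — no reversal.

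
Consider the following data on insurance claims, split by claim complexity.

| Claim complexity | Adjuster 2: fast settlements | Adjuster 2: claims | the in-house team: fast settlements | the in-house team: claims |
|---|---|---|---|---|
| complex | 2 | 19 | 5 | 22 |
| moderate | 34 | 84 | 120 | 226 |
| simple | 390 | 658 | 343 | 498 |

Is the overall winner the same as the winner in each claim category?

Complex: Adjuster 2 2/19 = 10.5%, the in-house team 5/22 = 22.7% → the in-house team
Moderate: Adjuster 2 34/84 = 40.5%, the in-house team 120/226 = 53.1% → the in-house team
Simple: Adjuster 2 390/658 = 59.3%, the in-house team 343/498 = 68.9% → the in-house team
Overall: Adjuster 2 426/761 = 56.0%, the in-house team 468/746 = 62.7% → the in-house team
The in-house team wins overall and in every claim group — no reversal.

Yes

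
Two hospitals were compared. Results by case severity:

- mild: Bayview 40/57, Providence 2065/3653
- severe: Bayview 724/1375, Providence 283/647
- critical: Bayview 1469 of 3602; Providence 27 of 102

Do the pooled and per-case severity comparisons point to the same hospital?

Mild: Bayview 40/57 = 70.2%, Providence 2065/3653 = 56.5% → Bayview
Severe: Bayview 724/1375 = 52.7%, Providence 283/647 = 43.7% → Bayview
Critical: Bayview 1469/3602 = 40.8%, Providence 27/102 = 26.5% → Bayview
Overall: Bayview 2233/5034 = 44.4%, Providence 2375/4402 = 54.0% → Providence
Bayview wins each case group but Providence wins overall — the comparison reverses. Bayview's patients skew toward critical, which has a lower base rate.

No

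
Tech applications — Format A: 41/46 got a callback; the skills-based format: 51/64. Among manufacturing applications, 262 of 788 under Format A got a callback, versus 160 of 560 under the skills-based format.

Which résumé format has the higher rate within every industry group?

Tech: Format A 41/46 = 89.1%, the skills-based format 51/64 = 79.7% → Format A
Manufacturing: Format A 262/788 = 33.2%, the skills-based format 160/560 = 28.6% → Format A
Format A has the higher rate in both groups.

Format A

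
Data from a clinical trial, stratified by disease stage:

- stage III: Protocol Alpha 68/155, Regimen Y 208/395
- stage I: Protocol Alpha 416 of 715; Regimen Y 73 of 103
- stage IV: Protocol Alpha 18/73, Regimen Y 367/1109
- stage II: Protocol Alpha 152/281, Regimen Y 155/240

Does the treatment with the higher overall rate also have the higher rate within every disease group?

Stage III: Protocol Alpha 68/155 = 43.9%, Regimen Y 208/395 = 52.7% → Regimen Y
Stage I: Protocol Alpha 416/715 = 58.2%, Regimen Y 73/103 = 70.9% → Regimen Y
Stage IV: Protocol Alpha 18/73 = 24.7%, Regimen Y 367/1109 = 33.1% → Regimen Y
Stage II: Protocol Alpha 152/281 = 54.1%, Regimen Y 155/240 = 64.6% → Regimen Y
Overall: Protocol Alpha 654/1224 = 53.4%, Regimen Y 803/1847 = 43.5% → Protocol Alpha
Regimen Y wins each disease group but Protocol Alpha wins overall — the comparison reverses. Regimen Y's patients skew toward stage IV, which has a lower base rate.

No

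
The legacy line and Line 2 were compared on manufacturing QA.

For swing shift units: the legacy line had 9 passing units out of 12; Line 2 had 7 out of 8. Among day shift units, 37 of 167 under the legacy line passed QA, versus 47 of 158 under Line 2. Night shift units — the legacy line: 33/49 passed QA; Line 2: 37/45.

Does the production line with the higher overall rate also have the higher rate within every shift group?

Yes

Swing shift: the legacy line 9/12 = 75.0%, Line 2 7/8 = 87.5% → Line 2
Day shift: the legacy line 37/167 = 22.2%, Line 2 47/158 = 29.7% → Line 2
Night shift: the legacy line 33/49 = 67.3%, Line 2 37/45 = 82.2% → Line 2
Overall: the legacy line 79/228 = 34.6%, Line 2 91/211 = 43.1% → Line 2
Line 2 wins overall and in every shift group — no reversal.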